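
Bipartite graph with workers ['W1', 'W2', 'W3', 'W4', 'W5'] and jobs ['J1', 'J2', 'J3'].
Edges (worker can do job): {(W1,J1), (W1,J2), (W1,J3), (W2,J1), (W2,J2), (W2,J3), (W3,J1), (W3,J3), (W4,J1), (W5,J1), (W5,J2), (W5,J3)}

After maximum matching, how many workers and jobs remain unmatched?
Unmatched: 2 workers, 0 jobs

Maximum matching size: 3
Workers: 5 total, 3 matched, 2 unmatched
Jobs: 3 total, 3 matched, 0 unmatched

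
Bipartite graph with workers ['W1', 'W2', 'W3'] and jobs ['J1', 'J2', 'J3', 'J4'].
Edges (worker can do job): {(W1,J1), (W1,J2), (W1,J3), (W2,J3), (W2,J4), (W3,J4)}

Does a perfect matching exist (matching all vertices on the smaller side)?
Yes, perfect matching exists (size 3)

Perfect matching: {(W1,J2), (W2,J3), (W3,J4)}
All 3 vertices on the smaller side are matched.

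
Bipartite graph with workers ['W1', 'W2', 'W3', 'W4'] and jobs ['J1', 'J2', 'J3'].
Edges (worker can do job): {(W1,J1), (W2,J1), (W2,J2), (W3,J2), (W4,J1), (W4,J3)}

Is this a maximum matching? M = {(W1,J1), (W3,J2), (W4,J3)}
Yes, size 3 is maximum

Proposed matching has size 3.
Maximum matching size for this graph: 3.

This is a maximum matching.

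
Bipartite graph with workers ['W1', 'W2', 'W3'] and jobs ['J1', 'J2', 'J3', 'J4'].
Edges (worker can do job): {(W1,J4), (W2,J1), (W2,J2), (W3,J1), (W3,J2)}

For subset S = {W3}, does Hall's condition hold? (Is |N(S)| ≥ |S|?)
Yes: |N(S)| = 2, |S| = 1

Subset S = {W3}
Neighbors N(S) = {J1, J2}

|N(S)| = 2, |S| = 1
Hall's condition: |N(S)| ≥ |S| is satisfied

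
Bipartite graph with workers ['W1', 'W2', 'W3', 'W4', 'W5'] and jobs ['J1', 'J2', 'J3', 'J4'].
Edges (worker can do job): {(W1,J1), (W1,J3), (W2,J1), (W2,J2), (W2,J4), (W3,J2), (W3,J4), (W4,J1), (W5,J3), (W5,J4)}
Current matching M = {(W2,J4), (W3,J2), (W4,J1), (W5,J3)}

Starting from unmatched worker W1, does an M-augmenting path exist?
No augmenting path from W1

Alternating search from W1 reaches jobs: {J1, J2, J3, J4}.
Every reachable job is already matched in M, and following those matched edges back to workers exposes no further unvisited jobs.
No M-augmenting path from W1 exists.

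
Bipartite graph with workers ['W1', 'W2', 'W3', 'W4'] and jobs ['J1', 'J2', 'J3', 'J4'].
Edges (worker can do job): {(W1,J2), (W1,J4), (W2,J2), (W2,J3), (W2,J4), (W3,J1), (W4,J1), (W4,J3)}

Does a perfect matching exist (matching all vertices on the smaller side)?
Yes, perfect matching exists (size 4)

Perfect matching: {(W1,J4), (W2,J2), (W3,J1), (W4,J3)}
All 4 vertices on the smaller side are matched.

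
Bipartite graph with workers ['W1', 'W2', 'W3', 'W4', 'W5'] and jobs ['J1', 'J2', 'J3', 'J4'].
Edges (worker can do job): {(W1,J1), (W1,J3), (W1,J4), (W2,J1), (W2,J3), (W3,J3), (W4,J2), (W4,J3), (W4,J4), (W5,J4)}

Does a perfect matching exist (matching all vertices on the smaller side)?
Yes, perfect matching exists (size 4)

Perfect matching: {(W1,J1), (W3,J3), (W4,J2), (W5,J4)}
All 4 vertices on the smaller side are matched.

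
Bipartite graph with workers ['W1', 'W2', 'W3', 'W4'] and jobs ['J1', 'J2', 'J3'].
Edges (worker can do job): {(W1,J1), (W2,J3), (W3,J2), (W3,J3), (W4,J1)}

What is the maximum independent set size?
Maximum independent set = 4

By König's theorem:
- Min vertex cover = Max matching = 3
- Max independent set = Total vertices - Min vertex cover
- Max independent set = 7 - 3 = 4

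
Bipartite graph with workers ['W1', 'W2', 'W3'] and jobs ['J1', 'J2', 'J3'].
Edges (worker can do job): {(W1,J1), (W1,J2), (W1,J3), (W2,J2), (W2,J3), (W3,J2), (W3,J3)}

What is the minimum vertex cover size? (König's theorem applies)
Minimum vertex cover size = 3

By König's theorem: in bipartite graphs,
min vertex cover = max matching = 3

Maximum matching has size 3, so minimum vertex cover also has size 3.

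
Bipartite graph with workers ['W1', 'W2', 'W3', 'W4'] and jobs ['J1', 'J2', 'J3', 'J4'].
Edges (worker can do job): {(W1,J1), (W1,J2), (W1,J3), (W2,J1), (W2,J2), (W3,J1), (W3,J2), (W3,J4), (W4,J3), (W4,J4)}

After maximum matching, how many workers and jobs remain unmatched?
Unmatched: 0 workers, 0 jobs

Maximum matching size: 4
Workers: 4 total, 4 matched, 0 unmatched
Jobs: 4 total, 4 matched, 0 unmatched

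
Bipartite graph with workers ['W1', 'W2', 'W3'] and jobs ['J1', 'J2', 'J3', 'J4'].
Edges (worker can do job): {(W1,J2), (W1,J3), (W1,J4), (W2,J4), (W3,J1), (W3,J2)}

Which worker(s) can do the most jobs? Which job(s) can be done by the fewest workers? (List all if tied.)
Most versatile: W1 (3 jobs); Least covered: J1, J3 (1 workers)

Worker degrees (jobs they can do): W1:3, W2:1, W3:2
Job degrees (workers who can do it): J1:1, J2:2, J3:1, J4:2

Maximum worker degree is 3, achieved by: W1
Minimum job degree is 1, achieved by: J1, J3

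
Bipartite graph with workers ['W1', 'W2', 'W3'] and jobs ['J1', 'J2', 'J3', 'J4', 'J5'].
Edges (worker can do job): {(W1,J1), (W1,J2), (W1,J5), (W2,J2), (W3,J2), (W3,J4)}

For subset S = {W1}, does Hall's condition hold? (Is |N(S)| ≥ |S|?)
Yes: |N(S)| = 3, |S| = 1

Subset S = {W1}
Neighbors N(S) = {J1, J2, J5}

|N(S)| = 3, |S| = 1
Hall's condition: |N(S)| ≥ |S| is satisfied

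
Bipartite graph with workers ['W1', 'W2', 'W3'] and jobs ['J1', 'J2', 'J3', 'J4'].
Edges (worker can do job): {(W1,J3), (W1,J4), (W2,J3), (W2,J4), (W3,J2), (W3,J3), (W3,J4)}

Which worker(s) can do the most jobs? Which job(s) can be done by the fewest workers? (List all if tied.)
Most versatile: W3 (3 jobs); Least covered: J1 (0 workers)

Worker degrees (jobs they can do): W1:2, W2:2, W3:3
Job degrees (workers who can do it): J1:0, J2:1, J3:3, J4:3

Maximum worker degree is 3, achieved by: W3
Minimum job degree is 0, achieved by: J1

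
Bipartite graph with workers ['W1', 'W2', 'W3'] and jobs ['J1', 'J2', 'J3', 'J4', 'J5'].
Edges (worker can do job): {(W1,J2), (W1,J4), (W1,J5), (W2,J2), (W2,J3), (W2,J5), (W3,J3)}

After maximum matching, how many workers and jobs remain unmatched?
Unmatched: 0 workers, 2 jobs

Maximum matching size: 3
Workers: 3 total, 3 matched, 0 unmatched
Jobs: 5 total, 3 matched, 2 unmatched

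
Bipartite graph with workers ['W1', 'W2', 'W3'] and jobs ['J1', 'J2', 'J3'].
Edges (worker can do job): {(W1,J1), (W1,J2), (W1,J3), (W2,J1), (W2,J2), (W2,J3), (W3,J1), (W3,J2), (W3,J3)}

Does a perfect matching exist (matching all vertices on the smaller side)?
Yes, perfect matching exists (size 3)

Perfect matching: {(W1,J3), (W2,J1), (W3,J2)}
All 3 vertices on the smaller side are matched.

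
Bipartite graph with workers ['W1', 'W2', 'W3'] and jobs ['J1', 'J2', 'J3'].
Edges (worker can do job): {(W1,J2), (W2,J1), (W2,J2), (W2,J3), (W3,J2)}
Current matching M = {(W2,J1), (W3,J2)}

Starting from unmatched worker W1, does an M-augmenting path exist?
No augmenting path from W1

Alternating search from W1 reaches jobs: {J2}.
Every reachable job is already matched in M, and following those matched edges back to workers exposes no further unvisited jobs.
No M-augmenting path from W1 exists.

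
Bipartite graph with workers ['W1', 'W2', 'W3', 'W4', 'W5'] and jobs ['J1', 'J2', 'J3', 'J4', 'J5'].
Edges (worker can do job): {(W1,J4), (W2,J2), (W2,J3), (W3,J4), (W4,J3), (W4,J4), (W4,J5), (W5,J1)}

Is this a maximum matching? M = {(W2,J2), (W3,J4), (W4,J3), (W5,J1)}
Yes, size 4 is maximum

Proposed matching has size 4.
Maximum matching size for this graph: 4.

This is a maximum matching.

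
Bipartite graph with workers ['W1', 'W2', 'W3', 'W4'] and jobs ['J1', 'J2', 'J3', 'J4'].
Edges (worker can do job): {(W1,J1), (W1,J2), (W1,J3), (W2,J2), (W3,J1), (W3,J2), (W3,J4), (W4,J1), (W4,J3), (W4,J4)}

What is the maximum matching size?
Maximum matching size = 4

Maximum matching: {(W1,J1), (W2,J2), (W3,J4), (W4,J3)}
Size: 4

This assigns 4 workers to 4 distinct jobs.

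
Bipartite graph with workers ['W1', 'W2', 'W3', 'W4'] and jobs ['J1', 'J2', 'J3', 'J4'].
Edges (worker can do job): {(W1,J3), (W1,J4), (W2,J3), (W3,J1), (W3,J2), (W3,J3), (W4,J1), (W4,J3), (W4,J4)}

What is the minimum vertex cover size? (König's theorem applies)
Minimum vertex cover size = 4

By König's theorem: in bipartite graphs,
min vertex cover = max matching = 4

Maximum matching has size 4, so minimum vertex cover also has size 4.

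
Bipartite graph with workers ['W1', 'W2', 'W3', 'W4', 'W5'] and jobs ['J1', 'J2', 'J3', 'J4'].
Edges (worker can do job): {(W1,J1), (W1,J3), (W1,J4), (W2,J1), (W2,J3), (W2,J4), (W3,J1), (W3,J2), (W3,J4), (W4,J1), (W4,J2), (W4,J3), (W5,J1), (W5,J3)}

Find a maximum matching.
Matching: {(W1,J3), (W3,J4), (W4,J2), (W5,J1)}

Maximum matching (size 4):
  W1 → J3
  W3 → J4
  W4 → J2
  W5 → J1

Each worker is assigned to at most one job, and each job to at most one worker.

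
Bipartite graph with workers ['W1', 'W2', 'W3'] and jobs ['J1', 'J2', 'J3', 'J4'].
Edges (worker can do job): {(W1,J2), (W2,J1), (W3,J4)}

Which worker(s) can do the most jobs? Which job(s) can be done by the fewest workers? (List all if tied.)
Most versatile: W1, W2, W3 (1 jobs); Least covered: J3 (0 workers)

Worker degrees (jobs they can do): W1:1, W2:1, W3:1
Job degrees (workers who can do it): J1:1, J2:1, J3:0, J4:1

Maximum worker degree is 1, achieved by: W1, W2, W3
Minimum job degree is 0, achieved by: J3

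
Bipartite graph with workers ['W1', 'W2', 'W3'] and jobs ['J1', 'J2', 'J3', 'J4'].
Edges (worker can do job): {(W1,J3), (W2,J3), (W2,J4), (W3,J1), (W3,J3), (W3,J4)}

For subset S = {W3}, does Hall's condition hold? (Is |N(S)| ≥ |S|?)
Yes: |N(S)| = 3, |S| = 1

Subset S = {W3}
Neighbors N(S) = {J1, J3, J4}

|N(S)| = 3, |S| = 1
Hall's condition: |N(S)| ≥ |S| is satisfied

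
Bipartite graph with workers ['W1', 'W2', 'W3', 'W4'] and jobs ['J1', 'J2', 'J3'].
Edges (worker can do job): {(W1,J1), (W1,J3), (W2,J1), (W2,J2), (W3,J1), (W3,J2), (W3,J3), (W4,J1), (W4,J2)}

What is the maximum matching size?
Maximum matching size = 3

Maximum matching: {(W1,J3), (W3,J2), (W4,J1)}
Size: 3

This assigns 3 workers to 3 distinct jobs.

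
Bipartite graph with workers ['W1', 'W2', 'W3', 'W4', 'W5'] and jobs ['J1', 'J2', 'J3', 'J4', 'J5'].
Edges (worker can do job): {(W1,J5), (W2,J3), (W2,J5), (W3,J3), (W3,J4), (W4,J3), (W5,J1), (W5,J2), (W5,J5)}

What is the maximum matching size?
Maximum matching size = 4

Maximum matching: {(W1,J5), (W3,J4), (W4,J3), (W5,J1)}
Size: 4

This assigns 4 workers to 4 distinct jobs.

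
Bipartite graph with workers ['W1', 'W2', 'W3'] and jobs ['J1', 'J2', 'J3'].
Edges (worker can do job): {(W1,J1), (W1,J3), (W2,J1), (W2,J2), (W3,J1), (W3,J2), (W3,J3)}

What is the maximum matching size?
Maximum matching size = 3

Maximum matching: {(W1,J1), (W2,J2), (W3,J3)}
Size: 3

This assigns 3 workers to 3 distinct jobs.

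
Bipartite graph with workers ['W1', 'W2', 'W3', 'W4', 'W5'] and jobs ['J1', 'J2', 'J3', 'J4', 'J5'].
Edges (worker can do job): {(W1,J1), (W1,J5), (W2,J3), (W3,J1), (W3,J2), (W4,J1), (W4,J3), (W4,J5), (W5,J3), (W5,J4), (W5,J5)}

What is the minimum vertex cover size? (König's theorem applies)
Minimum vertex cover size = 5

By König's theorem: in bipartite graphs,
min vertex cover = max matching = 5

Maximum matching has size 5, so minimum vertex cover also has size 5.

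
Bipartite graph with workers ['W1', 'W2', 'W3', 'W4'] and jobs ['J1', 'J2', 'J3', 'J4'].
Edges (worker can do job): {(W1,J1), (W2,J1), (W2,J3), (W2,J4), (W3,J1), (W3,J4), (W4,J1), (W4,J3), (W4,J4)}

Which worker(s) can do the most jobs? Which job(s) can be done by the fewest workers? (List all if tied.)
Most versatile: W2, W4 (3 jobs); Least covered: J2 (0 workers)

Worker degrees (jobs they can do): W1:1, W2:3, W3:2, W4:3
Job degrees (workers who can do it): J1:4, J2:0, J3:2, J4:3

Maximum worker degree is 3, achieved by: W2, W4
Minimum job degree is 0, achieved by: J2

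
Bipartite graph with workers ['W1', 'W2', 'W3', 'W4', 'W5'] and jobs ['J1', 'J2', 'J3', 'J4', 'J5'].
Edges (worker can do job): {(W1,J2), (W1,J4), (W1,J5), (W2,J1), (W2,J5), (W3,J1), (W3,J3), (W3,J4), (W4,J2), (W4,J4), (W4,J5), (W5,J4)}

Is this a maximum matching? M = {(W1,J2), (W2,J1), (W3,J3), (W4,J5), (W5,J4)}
Yes, size 5 is maximum

Proposed matching has size 5.
Maximum matching size for this graph: 5.

This is a maximum matching.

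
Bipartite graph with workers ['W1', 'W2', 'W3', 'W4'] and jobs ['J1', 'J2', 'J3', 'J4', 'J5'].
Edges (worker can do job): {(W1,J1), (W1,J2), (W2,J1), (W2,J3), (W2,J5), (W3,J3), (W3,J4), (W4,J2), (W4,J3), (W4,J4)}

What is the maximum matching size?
Maximum matching size = 4

Maximum matching: {(W1,J1), (W2,J3), (W3,J4), (W4,J2)}
Size: 4

This assigns 4 workers to 4 distinct jobs.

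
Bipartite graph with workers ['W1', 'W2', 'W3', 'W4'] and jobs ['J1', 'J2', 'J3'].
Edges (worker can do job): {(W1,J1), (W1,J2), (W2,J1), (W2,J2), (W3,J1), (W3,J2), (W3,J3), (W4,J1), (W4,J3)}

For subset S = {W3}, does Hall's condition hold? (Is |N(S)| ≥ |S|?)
Yes: |N(S)| = 3, |S| = 1

Subset S = {W3}
Neighbors N(S) = {J1, J2, J3}

|N(S)| = 3, |S| = 1
Hall's condition: |N(S)| ≥ |S| is satisfied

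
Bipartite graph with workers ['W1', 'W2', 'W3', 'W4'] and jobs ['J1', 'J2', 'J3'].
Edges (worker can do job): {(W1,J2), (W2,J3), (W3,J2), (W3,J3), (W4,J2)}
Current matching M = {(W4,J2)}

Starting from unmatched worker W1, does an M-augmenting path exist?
No augmenting path from W1

Alternating search from W1 reaches jobs: {J2}.
Every reachable job is already matched in M, and following those matched edges back to workers exposes no further unvisited jobs.
No M-augmenting path from W1 exists.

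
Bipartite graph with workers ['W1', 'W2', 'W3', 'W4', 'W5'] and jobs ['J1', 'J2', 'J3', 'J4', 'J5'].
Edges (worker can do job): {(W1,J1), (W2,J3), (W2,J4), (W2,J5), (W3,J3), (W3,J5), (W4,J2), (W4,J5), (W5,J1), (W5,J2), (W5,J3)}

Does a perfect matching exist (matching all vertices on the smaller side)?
Yes, perfect matching exists (size 5)

Perfect matching: {(W1,J1), (W2,J4), (W3,J5), (W4,J2), (W5,J3)}
All 5 vertices on the smaller side are matched.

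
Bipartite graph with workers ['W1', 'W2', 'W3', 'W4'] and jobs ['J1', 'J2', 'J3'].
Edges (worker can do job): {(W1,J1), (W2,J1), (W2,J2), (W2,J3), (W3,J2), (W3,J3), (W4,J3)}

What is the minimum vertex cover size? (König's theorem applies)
Minimum vertex cover size = 3

By König's theorem: in bipartite graphs,
min vertex cover = max matching = 3

Maximum matching has size 3, so minimum vertex cover also has size 3.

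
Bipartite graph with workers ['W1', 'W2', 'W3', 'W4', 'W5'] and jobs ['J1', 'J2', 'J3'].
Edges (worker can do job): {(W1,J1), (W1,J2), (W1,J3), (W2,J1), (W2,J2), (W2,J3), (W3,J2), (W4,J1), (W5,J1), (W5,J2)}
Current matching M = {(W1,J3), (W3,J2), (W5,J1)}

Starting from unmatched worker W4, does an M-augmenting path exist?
No augmenting path from W4

Alternating search from W4 reaches jobs: {J1, J2}.
Every reachable job is already matched in M, and following those matched edges back to workers exposes no further unvisited jobs.
No M-augmenting path from W4 exists.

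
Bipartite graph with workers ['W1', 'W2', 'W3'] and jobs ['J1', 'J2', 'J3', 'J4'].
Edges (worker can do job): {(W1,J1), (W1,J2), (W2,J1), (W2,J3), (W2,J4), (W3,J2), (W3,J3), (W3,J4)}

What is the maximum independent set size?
Maximum independent set = 4

By König's theorem:
- Min vertex cover = Max matching = 3
- Max independent set = Total vertices - Min vertex cover
- Max independent set = 7 - 3 = 4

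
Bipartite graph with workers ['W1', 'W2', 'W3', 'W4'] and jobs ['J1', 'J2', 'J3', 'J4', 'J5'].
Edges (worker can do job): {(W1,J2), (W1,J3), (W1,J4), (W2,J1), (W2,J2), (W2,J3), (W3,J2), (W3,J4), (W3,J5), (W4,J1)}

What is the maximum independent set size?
Maximum independent set = 5

By König's theorem:
- Min vertex cover = Max matching = 4
- Max independent set = Total vertices - Min vertex cover
- Max independent set = 9 - 4 = 5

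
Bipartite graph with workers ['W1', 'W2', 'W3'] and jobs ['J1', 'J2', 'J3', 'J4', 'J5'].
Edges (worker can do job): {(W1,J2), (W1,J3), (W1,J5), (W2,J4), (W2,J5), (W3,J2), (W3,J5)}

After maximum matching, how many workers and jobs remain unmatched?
Unmatched: 0 workers, 2 jobs

Maximum matching size: 3
Workers: 3 total, 3 matched, 0 unmatched
Jobs: 5 total, 3 matched, 2 unmatched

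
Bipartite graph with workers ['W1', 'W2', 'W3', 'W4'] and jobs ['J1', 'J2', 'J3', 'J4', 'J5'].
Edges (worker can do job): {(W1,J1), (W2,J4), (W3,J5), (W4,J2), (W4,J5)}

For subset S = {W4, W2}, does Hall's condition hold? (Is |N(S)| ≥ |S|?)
Yes: |N(S)| = 3, |S| = 2

Subset S = {W4, W2}
Neighbors N(S) = {J2, J4, J5}

|N(S)| = 3, |S| = 2
Hall's condition: |N(S)| ≥ |S| is satisfied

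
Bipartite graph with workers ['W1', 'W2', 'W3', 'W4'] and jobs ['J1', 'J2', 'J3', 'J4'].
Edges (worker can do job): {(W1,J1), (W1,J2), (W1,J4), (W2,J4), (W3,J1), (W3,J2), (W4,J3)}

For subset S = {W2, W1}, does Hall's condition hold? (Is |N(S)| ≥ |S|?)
Yes: |N(S)| = 3, |S| = 2

Subset S = {W2, W1}
Neighbors N(S) = {J1, J2, J4}

|N(S)| = 3, |S| = 2
Hall's condition: |N(S)| ≥ |S| is satisfied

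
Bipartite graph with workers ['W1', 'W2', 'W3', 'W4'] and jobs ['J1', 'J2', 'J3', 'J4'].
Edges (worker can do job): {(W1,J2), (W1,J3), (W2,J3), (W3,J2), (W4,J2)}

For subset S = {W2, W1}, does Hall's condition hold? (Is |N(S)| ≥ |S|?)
Yes: |N(S)| = 2, |S| = 2

Subset S = {W2, W1}
Neighbors N(S) = {J2, J3}

|N(S)| = 2, |S| = 2
Hall's condition: |N(S)| ≥ |S| is satisfied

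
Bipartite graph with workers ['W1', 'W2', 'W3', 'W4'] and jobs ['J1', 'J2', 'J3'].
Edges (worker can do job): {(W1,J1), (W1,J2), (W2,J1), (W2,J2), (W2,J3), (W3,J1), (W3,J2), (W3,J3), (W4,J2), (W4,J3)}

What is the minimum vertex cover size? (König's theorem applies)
Minimum vertex cover size = 3

By König's theorem: in bipartite graphs,
min vertex cover = max matching = 3

Maximum matching has size 3, so minimum vertex cover also has size 3.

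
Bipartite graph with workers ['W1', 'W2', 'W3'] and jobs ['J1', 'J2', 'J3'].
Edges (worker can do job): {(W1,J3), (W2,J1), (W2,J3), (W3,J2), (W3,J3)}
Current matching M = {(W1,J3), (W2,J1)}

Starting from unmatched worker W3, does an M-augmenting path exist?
Yes: W3 → J2

An M-augmenting path alternates non-matching / matching edges, starting and ending at unmatched vertices.
Path: W3 → J2
(J2 is unmatched in M, so the path is augmenting.)
Flipping edges along this path would increase |M| from 2 to 3.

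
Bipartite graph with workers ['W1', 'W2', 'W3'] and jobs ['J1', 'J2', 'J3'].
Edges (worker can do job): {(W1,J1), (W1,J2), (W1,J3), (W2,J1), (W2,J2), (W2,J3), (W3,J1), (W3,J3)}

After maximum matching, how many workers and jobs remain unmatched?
Unmatched: 0 workers, 0 jobs

Maximum matching size: 3
Workers: 3 total, 3 matched, 0 unmatched
Jobs: 3 total, 3 matched, 0 unmatched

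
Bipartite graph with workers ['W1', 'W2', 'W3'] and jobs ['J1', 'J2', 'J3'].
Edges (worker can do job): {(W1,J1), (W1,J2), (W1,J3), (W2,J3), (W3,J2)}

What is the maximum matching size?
Maximum matching size = 3

Maximum matching: {(W1,J1), (W2,J3), (W3,J2)}
Size: 3

This assigns 3 workers to 3 distinct jobs.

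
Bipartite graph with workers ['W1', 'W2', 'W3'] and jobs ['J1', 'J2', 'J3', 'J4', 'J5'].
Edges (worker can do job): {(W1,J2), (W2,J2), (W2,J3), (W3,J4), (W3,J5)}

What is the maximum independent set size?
Maximum independent set = 5

By König's theorem:
- Min vertex cover = Max matching = 3
- Max independent set = Total vertices - Min vertex cover
- Max independent set = 8 - 3 = 5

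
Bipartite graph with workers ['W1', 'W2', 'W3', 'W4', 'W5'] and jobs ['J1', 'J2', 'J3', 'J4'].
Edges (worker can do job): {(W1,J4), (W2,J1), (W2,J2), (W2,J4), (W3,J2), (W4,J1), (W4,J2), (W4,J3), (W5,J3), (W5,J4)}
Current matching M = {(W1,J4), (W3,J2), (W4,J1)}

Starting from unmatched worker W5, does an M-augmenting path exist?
Yes: W5 → J3

An M-augmenting path alternates non-matching / matching edges, starting and ending at unmatched vertices.
Path: W5 → J3
(J3 is unmatched in M, so the path is augmenting.)
Flipping edges along this path would increase |M| from 3 to 4.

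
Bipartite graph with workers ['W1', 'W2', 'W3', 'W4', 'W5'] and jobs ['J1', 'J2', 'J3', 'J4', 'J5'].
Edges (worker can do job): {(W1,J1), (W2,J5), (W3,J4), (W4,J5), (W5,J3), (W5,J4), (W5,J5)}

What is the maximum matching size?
Maximum matching size = 4

Maximum matching: {(W1,J1), (W3,J4), (W4,J5), (W5,J3)}
Size: 4

This assigns 4 workers to 4 distinct jobs.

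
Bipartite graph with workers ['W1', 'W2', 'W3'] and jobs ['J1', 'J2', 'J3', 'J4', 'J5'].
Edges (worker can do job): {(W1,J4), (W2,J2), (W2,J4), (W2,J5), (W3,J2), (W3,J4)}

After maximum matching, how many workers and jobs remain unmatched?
Unmatched: 0 workers, 2 jobs

Maximum matching size: 3
Workers: 3 total, 3 matched, 0 unmatched
Jobs: 5 total, 3 matched, 2 unmatched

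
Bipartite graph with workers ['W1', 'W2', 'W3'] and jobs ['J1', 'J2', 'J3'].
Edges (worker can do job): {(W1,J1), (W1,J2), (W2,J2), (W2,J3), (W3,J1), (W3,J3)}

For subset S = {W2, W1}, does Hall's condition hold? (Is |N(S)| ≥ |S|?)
Yes: |N(S)| = 3, |S| = 2

Subset S = {W2, W1}
Neighbors N(S) = {J1, J2, J3}

|N(S)| = 3, |S| = 2
Hall's condition: |N(S)| ≥ |S| is satisfied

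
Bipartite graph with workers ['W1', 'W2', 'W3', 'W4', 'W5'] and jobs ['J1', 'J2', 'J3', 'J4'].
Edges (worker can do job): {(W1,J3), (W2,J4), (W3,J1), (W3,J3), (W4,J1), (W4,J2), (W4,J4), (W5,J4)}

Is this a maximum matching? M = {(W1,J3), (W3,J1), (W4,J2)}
No, size 3 is not maximum

Proposed matching has size 3.
Maximum matching size for this graph: 4.

This is NOT maximum - can be improved to size 4.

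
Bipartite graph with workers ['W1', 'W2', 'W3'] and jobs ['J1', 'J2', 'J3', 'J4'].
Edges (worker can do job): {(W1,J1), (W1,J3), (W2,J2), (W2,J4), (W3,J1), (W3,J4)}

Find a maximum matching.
Matching: {(W1,J3), (W2,J2), (W3,J1)}

Maximum matching (size 3):
  W1 → J3
  W2 → J2
  W3 → J1

Each worker is assigned to at most one job, and each job to at most one worker.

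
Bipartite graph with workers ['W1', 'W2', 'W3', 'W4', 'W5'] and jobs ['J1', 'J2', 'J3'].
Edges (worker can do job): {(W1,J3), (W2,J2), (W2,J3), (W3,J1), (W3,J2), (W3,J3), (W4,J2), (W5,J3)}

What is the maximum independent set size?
Maximum independent set = 5

By König's theorem:
- Min vertex cover = Max matching = 3
- Max independent set = Total vertices - Min vertex cover
- Max independent set = 8 - 3 = 5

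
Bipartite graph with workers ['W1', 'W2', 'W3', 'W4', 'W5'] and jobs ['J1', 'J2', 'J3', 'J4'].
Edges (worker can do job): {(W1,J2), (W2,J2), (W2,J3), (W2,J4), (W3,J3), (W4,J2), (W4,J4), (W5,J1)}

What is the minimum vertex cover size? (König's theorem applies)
Minimum vertex cover size = 4

By König's theorem: in bipartite graphs,
min vertex cover = max matching = 4

Maximum matching has size 4, so minimum vertex cover also has size 4.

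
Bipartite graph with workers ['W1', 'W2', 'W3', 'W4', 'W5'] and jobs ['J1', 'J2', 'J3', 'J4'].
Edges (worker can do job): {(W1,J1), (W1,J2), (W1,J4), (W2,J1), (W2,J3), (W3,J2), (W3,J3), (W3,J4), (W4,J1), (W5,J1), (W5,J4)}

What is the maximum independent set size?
Maximum independent set = 5

By König's theorem:
- Min vertex cover = Max matching = 4
- Max independent set = Total vertices - Min vertex cover
- Max independent set = 9 - 4 = 5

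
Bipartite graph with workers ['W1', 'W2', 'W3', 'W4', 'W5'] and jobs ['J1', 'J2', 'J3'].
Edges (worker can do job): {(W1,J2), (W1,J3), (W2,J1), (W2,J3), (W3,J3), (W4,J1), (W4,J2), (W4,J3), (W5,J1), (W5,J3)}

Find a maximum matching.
Matching: {(W3,J3), (W4,J2), (W5,J1)}

Maximum matching (size 3):
  W3 → J3
  W4 → J2
  W5 → J1

Each worker is assigned to at most one job, and each job to at most one worker.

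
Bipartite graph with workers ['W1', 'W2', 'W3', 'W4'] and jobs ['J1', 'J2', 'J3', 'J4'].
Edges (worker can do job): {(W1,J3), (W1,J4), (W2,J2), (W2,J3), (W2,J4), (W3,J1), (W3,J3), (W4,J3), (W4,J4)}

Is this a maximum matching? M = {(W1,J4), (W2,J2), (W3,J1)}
No, size 3 is not maximum

Proposed matching has size 3.
Maximum matching size for this graph: 4.

This is NOT maximum - can be improved to size 4.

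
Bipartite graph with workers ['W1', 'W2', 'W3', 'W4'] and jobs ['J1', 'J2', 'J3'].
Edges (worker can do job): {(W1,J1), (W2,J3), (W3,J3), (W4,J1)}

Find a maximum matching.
Matching: {(W3,J3), (W4,J1)}

Maximum matching (size 2):
  W3 → J3
  W4 → J1

Each worker is assigned to at most one job, and each job to at most one worker.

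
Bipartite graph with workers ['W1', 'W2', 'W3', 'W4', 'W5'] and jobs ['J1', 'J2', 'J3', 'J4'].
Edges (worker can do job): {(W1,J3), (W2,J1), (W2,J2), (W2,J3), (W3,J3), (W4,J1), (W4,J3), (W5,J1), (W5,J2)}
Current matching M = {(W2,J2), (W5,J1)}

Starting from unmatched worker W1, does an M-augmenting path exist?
Yes: W1 → J3

An M-augmenting path alternates non-matching / matching edges, starting and ending at unmatched vertices.
Path: W1 → J3
(J3 is unmatched in M, so the path is augmenting.)
Flipping edges along this path would increase |M| from 2 to 3.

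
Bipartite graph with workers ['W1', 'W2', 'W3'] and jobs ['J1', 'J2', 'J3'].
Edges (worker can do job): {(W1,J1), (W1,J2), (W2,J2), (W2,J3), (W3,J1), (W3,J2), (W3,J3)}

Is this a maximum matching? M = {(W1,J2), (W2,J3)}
No, size 2 is not maximum

Proposed matching has size 2.
Maximum matching size for this graph: 3.

This is NOT maximum - can be improved to size 3.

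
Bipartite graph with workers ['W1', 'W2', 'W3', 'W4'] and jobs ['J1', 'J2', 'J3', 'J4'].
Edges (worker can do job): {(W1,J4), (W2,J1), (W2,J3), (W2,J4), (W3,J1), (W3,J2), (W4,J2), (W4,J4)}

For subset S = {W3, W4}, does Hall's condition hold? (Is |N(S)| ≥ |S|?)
Yes: |N(S)| = 3, |S| = 2

Subset S = {W3, W4}
Neighbors N(S) = {J1, J2, J4}

|N(S)| = 3, |S| = 2
Hall's condition: |N(S)| ≥ |S| is satisfied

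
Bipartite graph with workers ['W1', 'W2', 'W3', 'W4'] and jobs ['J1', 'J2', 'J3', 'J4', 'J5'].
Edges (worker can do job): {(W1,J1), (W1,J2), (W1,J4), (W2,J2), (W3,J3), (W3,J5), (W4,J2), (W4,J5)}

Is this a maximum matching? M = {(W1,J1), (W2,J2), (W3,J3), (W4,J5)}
Yes, size 4 is maximum

Proposed matching has size 4.
Maximum matching size for this graph: 4.

This is a maximum matching.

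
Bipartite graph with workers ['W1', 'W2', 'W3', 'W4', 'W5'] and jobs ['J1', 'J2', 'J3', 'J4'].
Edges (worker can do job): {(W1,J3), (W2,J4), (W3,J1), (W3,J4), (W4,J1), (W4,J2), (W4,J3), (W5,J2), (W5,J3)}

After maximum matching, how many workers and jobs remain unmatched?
Unmatched: 1 workers, 0 jobs

Maximum matching size: 4
Workers: 5 total, 4 matched, 1 unmatched
Jobs: 4 total, 4 matched, 0 unmatched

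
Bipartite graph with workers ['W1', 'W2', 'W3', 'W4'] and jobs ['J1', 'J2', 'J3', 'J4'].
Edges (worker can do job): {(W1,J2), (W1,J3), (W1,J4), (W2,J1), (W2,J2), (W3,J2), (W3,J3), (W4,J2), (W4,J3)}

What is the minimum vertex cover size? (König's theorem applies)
Minimum vertex cover size = 4

By König's theorem: in bipartite graphs,
min vertex cover = max matching = 4

Maximum matching has size 4, so minimum vertex cover also has size 4.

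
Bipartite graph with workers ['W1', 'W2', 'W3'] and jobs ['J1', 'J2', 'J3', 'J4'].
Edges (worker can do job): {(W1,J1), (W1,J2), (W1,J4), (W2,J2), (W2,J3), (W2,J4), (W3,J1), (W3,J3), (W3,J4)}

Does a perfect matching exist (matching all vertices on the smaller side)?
Yes, perfect matching exists (size 3)

Perfect matching: {(W1,J2), (W2,J3), (W3,J4)}
All 3 vertices on the smaller side are matched.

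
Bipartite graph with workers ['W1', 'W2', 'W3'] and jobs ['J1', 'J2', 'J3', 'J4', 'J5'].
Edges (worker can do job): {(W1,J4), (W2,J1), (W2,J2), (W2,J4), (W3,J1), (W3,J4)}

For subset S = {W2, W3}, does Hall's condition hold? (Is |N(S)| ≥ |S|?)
Yes: |N(S)| = 3, |S| = 2

Subset S = {W2, W3}
Neighbors N(S) = {J1, J2, J4}

|N(S)| = 3, |S| = 2
Hall's condition: |N(S)| ≥ |S| is satisfied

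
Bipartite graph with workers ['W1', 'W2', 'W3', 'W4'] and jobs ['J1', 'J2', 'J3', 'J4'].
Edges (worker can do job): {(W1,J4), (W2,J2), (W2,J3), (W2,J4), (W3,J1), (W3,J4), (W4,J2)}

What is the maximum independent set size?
Maximum independent set = 4

By König's theorem:
- Min vertex cover = Max matching = 4
- Max independent set = Total vertices - Min vertex cover
- Max independent set = 8 - 4 = 4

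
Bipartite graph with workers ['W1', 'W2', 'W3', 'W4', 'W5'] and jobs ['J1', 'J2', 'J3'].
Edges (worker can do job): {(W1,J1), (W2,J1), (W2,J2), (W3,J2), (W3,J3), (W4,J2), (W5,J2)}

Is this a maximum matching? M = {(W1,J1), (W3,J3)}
No, size 2 is not maximum

Proposed matching has size 2.
Maximum matching size for this graph: 3.

This is NOT maximum - can be improved to size 3.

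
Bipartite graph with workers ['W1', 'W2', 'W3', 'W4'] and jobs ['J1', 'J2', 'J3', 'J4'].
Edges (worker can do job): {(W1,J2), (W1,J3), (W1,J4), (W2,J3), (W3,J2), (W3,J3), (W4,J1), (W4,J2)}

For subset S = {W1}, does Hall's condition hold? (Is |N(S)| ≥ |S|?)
Yes: |N(S)| = 3, |S| = 1

Subset S = {W1}
Neighbors N(S) = {J2, J3, J4}

|N(S)| = 3, |S| = 1
Hall's condition: |N(S)| ≥ |S| is satisfied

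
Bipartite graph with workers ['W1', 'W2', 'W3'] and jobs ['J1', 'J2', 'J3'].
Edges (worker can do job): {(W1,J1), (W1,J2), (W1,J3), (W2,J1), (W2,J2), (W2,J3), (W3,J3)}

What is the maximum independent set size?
Maximum independent set = 3

By König's theorem:
- Min vertex cover = Max matching = 3
- Max independent set = Total vertices - Min vertex cover
- Max independent set = 6 - 3 = 3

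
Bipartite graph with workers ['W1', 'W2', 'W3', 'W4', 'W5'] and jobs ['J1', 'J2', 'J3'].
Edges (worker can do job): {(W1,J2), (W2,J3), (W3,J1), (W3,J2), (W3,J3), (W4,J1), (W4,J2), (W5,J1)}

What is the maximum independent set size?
Maximum independent set = 5

By König's theorem:
- Min vertex cover = Max matching = 3
- Max independent set = Total vertices - Min vertex cover
- Max independent set = 8 - 3 = 5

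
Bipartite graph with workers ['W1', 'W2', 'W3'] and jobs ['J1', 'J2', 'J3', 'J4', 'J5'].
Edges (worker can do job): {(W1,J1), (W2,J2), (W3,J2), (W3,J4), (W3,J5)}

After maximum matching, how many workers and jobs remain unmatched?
Unmatched: 0 workers, 2 jobs

Maximum matching size: 3
Workers: 3 total, 3 matched, 0 unmatched
Jobs: 5 total, 3 matched, 2 unmatched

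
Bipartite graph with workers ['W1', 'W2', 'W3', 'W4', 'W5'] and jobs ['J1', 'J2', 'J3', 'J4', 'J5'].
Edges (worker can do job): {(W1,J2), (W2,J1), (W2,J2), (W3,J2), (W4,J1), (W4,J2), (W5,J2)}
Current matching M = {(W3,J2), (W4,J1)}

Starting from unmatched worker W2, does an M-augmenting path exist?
No augmenting path from W2

Alternating search from W2 reaches jobs: {J1, J2}.
Every reachable job is already matched in M, and following those matched edges back to workers exposes no further unvisited jobs.
No M-augmenting path from W2 exists.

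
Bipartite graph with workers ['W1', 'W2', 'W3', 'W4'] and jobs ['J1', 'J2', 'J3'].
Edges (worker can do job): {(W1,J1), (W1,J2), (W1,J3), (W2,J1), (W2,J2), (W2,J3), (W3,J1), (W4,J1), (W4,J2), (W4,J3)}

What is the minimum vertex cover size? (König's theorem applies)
Minimum vertex cover size = 3

By König's theorem: in bipartite graphs,
min vertex cover = max matching = 3

Maximum matching has size 3, so minimum vertex cover also has size 3.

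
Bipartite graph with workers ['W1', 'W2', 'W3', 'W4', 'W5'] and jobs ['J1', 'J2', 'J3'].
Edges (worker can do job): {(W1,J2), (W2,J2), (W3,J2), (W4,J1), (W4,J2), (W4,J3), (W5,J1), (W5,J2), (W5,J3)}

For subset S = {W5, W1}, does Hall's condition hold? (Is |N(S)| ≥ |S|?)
Yes: |N(S)| = 3, |S| = 2

Subset S = {W5, W1}
Neighbors N(S) = {J1, J2, J3}

|N(S)| = 3, |S| = 2
Hall's condition: |N(S)| ≥ |S| is satisfied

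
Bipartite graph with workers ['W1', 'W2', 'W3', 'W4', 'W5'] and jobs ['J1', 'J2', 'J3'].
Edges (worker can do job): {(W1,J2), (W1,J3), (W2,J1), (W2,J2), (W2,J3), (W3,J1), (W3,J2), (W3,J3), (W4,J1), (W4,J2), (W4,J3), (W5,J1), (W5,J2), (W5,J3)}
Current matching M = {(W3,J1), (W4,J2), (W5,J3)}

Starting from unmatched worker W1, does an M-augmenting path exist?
No augmenting path from W1

Alternating search from W1 reaches jobs: {J1, J2, J3}.
Every reachable job is already matched in M, and following those matched edges back to workers exposes no further unvisited jobs.
No M-augmenting path from W1 exists.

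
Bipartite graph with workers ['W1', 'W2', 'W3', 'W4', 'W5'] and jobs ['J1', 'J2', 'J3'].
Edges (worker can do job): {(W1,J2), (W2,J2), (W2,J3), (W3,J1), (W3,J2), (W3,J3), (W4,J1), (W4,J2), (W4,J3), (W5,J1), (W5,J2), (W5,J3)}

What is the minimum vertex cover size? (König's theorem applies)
Minimum vertex cover size = 3

By König's theorem: in bipartite graphs,
min vertex cover = max matching = 3

Maximum matching has size 3, so minimum vertex cover also has size 3.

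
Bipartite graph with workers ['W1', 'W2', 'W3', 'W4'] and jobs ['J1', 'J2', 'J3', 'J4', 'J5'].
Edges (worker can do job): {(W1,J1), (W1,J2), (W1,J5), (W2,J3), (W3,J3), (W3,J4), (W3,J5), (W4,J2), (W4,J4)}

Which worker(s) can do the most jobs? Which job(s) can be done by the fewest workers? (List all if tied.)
Most versatile: W1, W3 (3 jobs); Least covered: J1 (1 workers)

Worker degrees (jobs they can do): W1:3, W2:1, W3:3, W4:2
Job degrees (workers who can do it): J1:1, J2:2, J3:2, J4:2, J5:2

Maximum worker degree is 3, achieved by: W1, W3
Minimum job degree is 1, achieved by: J1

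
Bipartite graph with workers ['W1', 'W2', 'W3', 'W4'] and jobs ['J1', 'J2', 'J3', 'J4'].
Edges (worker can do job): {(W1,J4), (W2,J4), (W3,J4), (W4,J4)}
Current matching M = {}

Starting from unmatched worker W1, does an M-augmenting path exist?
Yes: W1 → J4

An M-augmenting path alternates non-matching / matching edges, starting and ending at unmatched vertices.
Path: W1 → J4
(J4 is unmatched in M, so the path is augmenting.)
Flipping edges along this path would increase |M| from 0 to 1.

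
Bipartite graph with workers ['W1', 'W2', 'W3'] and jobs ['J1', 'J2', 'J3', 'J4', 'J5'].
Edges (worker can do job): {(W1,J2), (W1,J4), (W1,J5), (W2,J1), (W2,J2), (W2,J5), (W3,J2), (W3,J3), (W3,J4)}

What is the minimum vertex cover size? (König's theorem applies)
Minimum vertex cover size = 3

By König's theorem: in bipartite graphs,
min vertex cover = max matching = 3

Maximum matching has size 3, so minimum vertex cover also has size 3.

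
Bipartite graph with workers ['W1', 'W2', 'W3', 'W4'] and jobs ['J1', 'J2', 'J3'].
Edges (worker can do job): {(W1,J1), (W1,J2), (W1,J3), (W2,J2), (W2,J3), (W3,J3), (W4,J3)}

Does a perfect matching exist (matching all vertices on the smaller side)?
Yes, perfect matching exists (size 3)

Perfect matching: {(W1,J1), (W2,J2), (W4,J3)}
All 3 vertices on the smaller side are matched.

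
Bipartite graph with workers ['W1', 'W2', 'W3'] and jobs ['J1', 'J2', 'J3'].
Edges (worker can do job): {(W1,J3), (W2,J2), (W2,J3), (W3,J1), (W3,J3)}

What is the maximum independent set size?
Maximum independent set = 3

By König's theorem:
- Min vertex cover = Max matching = 3
- Max independent set = Total vertices - Min vertex cover
- Max independent set = 6 - 3 = 3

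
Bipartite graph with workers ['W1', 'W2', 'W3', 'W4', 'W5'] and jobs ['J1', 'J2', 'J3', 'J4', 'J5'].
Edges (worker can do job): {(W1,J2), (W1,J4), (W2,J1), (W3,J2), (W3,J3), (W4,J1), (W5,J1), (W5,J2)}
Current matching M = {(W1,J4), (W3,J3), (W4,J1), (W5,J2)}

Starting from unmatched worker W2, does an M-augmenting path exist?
No augmenting path from W2

Alternating search from W2 reaches jobs: {J1}.
Every reachable job is already matched in M, and following those matched edges back to workers exposes no further unvisited jobs.
No M-augmenting path from W2 exists.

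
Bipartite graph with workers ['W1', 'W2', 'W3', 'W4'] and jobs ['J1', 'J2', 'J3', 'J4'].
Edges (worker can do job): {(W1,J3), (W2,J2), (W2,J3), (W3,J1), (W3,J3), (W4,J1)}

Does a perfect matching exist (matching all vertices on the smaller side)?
No, maximum matching has size 3 < 4

Maximum matching has size 3, need 4 for perfect matching.
Unmatched workers: ['W1']
Unmatched jobs: ['J4']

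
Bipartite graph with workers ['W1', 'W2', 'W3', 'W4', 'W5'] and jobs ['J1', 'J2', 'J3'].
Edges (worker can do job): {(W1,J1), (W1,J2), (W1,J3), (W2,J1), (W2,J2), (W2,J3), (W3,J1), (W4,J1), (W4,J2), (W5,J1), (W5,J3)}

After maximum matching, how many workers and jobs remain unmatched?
Unmatched: 2 workers, 0 jobs

Maximum matching size: 3
Workers: 5 total, 3 matched, 2 unmatched
Jobs: 3 total, 3 matched, 0 unmatched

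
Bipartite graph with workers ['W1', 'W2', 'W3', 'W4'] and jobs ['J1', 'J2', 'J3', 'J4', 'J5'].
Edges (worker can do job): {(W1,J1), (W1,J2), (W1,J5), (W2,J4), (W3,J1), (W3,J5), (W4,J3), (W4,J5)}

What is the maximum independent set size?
Maximum independent set = 5

By König's theorem:
- Min vertex cover = Max matching = 4
- Max independent set = Total vertices - Min vertex cover
- Max independent set = 9 - 4 = 5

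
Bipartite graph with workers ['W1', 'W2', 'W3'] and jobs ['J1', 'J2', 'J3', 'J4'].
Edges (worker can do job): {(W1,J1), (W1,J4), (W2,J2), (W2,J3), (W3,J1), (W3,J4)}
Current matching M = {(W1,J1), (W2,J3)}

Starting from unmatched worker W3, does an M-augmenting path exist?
Yes: W3 → J4

An M-augmenting path alternates non-matching / matching edges, starting and ending at unmatched vertices.
Path: W3 → J4
(J4 is unmatched in M, so the path is augmenting.)
Flipping edges along this path would increase |M| from 2 to 3.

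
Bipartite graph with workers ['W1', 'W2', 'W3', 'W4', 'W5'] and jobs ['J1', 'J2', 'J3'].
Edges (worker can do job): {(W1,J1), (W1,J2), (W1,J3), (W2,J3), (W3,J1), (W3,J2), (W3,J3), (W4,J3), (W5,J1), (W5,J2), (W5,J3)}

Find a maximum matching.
Matching: {(W3,J1), (W4,J3), (W5,J2)}

Maximum matching (size 3):
  W3 → J1
  W4 → J3
  W5 → J2

Each worker is assigned to at most one job, and each job to at most one worker.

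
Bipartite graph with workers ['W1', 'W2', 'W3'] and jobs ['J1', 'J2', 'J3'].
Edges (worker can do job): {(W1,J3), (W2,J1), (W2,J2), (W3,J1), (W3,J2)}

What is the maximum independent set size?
Maximum independent set = 3

By König's theorem:
- Min vertex cover = Max matching = 3
- Max independent set = Total vertices - Min vertex cover
- Max independent set = 6 - 3 = 3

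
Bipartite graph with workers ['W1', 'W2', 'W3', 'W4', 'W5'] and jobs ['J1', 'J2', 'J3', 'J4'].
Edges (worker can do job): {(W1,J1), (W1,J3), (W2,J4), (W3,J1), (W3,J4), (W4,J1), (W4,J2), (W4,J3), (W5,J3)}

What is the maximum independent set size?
Maximum independent set = 5

By König's theorem:
- Min vertex cover = Max matching = 4
- Max independent set = Total vertices - Min vertex cover
- Max independent set = 9 - 4 = 5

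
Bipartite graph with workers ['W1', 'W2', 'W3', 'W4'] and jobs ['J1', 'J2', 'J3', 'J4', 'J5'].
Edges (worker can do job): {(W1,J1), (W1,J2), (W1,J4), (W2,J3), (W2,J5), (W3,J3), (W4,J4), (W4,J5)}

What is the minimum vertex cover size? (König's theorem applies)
Minimum vertex cover size = 4

By König's theorem: in bipartite graphs,
min vertex cover = max matching = 4

Maximum matching has size 4, so minimum vertex cover also has size 4.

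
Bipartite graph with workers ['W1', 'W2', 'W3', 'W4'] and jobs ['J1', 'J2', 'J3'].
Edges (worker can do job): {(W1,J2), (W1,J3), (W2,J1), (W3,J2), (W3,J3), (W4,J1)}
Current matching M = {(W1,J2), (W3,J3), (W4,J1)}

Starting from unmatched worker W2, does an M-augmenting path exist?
No augmenting path from W2

Alternating search from W2 reaches jobs: {J1}.
Every reachable job is already matched in M, and following those matched edges back to workers exposes no further unvisited jobs.
No M-augmenting path from W2 exists.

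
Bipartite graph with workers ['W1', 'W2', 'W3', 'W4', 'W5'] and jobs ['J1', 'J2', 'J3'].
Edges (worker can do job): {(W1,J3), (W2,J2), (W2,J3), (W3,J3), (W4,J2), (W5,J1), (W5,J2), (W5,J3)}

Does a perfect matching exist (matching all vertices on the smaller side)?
Yes, perfect matching exists (size 3)

Perfect matching: {(W3,J3), (W4,J2), (W5,J1)}
All 3 vertices on the smaller side are matched.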